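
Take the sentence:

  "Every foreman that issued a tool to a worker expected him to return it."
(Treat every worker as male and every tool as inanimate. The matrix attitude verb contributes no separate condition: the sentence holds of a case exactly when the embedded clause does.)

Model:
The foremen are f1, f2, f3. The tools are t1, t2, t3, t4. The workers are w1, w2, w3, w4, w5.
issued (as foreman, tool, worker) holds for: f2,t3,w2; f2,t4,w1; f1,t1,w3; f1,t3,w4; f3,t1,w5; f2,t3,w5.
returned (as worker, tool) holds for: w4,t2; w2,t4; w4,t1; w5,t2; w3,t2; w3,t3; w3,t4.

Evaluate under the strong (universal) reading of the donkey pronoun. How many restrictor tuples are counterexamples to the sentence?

"him" takes "a worker" as antecedent and "it" takes "a tool"; both are donkey pronouns co-varying with the restrictor.
Strong reading: for every (f,t,w) with issued(f,t,w), returned(w,t).
Restrictor triples: (f1,t1,w3)→returned(w3,t1) ✗  (f1,t3,w4)→returned(w4,t3) ✗  (f2,t3,w2)→returned(w2,t3) ✗  (f2,t3,w5)→returned(w5,t3) ✗  (f2,t4,w1)→returned(w1,t4) ✗  (f3,t1,w5)→returned(w5,t1) ✗
Counterexamples (restrictor triples failing the scope): 6.

6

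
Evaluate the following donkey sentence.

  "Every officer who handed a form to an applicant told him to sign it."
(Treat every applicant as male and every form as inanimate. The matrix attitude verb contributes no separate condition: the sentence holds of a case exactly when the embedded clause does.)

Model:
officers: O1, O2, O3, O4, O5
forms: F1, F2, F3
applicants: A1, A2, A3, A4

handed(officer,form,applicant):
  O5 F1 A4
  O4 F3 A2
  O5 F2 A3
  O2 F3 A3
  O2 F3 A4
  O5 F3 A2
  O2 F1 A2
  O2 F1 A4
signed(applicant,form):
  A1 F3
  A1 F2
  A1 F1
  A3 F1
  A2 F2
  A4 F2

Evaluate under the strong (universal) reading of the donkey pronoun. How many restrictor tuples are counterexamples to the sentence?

8

"him" takes "an applicant" as antecedent and "it" takes "a form"; both are donkey pronouns co-varying with the restrictor.
Strong reading: for every (o,f,a) with handed(o,f,a), signed(a,f).
Restrictor triples: (O2,F1,A2)→signed(A2,F1) ✗  (O2,F1,A4)→signed(A4,F1) ✗  (O2,F3,A3)→signed(A3,F3) ✗  (O2,F3,A4)→signed(A4,F3) ✗  (O4,F3,A2)→signed(A2,F3) ✗  (O5,F1,A4)→signed(A4,F1) ✗  (O5,F2,A3)→signed(A3,F2) ✗  (O5,F3,A2)→signed(A2,F3) ✗
Counterexamples (restrictor triples failing the scope): 8.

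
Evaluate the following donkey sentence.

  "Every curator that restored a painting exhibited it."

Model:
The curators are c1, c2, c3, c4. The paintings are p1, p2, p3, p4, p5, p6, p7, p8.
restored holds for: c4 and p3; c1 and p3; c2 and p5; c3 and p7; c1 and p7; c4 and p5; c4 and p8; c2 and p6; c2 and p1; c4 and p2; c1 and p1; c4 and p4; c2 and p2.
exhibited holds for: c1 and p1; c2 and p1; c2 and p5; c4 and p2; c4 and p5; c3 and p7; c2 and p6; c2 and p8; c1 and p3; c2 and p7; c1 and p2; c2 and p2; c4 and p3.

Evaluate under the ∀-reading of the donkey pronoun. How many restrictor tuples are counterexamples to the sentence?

3

"it" takes "a painting" as antecedent — a donkey pronoun bound across the clause boundary.
Strong reading: for every (c,p) with restored(c,p), exhibited(c,p).
Restrictor pairs: (c1,p1) ✓  (c1,p3) ✓  (c1,p7) ✗  (c2,p1) ✓  (c2,p2) ✓  (c2,p5) ✓  (c2,p6) ✓  (c3,p7) ✓  (c4,p2) ✓  (c4,p3) ✓  (c4,p4) ✗  (c4,p5) ✓  (c4,p8) ✗
Counterexamples (restrictor pairs failing the scope): 3.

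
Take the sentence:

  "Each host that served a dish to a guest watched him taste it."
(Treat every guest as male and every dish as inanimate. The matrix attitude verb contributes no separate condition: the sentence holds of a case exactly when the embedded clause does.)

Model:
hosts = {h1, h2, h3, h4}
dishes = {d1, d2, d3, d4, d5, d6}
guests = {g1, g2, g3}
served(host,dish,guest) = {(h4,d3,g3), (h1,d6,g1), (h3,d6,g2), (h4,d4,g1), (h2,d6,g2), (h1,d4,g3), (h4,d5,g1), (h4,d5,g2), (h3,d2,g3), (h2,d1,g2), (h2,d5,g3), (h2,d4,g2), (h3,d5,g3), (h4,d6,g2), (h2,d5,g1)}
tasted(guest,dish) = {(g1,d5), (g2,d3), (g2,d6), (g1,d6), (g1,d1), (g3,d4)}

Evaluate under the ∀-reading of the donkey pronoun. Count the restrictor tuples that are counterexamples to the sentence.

"him" takes "a guest" as antecedent and "it" takes "a dish"; both are donkey pronouns co-varying with the restrictor.
Strong reading: for every (h,d,g) with served(h,d,g), tasted(g,d).
Restrictor triples: (h1,d4,g3)→tasted(g3,d4) ✓  (h1,d6,g1)→tasted(g1,d6) ✓  (h2,d1,g2)→tasted(g2,d1) ✗  (h2,d4,g2)→tasted(g2,d4) ✗  (h2,d5,g1)→tasted(g1,d5) ✓  (h2,d5,g3)→tasted(g3,d5) ✗  (h2,d6,g2)→tasted(g2,d6) ✓  (h3,d2,g3)→tasted(g3,d2) ✗  (h3,d5,g3)→tasted(g3,d5) ✗  (h3,d6,g2)→tasted(g2,d6) ✓  (h4,d3,g3)→tasted(g3,d3) ✗  (h4,d4,g1)→tasted(g1,d4) ✗  (h4,d5,g1)→tasted(g1,d5) ✓  (h4,d5,g2)→tasted(g2,d5) ✗  (h4,d6,g2)→tasted(g2,d6) ✓
Counterexamples (restrictor triples failing the scope): 8.

8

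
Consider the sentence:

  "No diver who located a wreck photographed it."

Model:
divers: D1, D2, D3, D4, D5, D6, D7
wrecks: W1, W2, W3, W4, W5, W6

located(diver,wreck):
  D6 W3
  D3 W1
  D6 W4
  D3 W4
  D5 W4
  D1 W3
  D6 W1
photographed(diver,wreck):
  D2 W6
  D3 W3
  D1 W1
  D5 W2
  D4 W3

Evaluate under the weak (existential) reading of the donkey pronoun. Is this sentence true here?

"it" takes "a wreck" as antecedent — a donkey pronoun bound across the clause boundary.
Truth condition: for no (d,w) with located(d,w) does photographed(d,w) hold.
Restrictor pairs — does the scope hold? (D1,W3):fails  (D3,W1):fails  (D3,W4):fails  (D5,W4):fails  (D6,W1):fails  (D6,W3):fails  (D6,W4):fails
Scope holds for no restrictor pair, so the sentence is true.

True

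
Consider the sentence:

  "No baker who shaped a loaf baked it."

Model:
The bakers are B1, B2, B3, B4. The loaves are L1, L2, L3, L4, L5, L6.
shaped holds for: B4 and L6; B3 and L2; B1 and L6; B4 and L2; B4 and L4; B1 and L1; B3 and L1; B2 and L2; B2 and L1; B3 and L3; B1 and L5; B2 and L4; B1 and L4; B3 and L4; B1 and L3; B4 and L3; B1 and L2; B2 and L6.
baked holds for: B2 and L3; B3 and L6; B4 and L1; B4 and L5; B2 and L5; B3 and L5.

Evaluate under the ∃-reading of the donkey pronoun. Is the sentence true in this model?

True

"it" takes "a loaf" as antecedent — a donkey pronoun bound across the clause boundary.
Truth condition: for no (b,l) with shaped(b,l) does baked(b,l) hold.
Restrictor pairs — does the scope hold? (B1,L1):fails  (B1,L2):fails  (B1,L3):fails  (B1,L4):fails  (B1,L5):fails  (B1,L6):fails  (B2,L1):fails  (B2,L2):fails  (B2,L4):fails  (B2,L6):fails  (B3,L1):fails  (B3,L2):fails  (B3,L3):fails  (B3,L4):fails  (B4,L2):fails  (B4,L3):fails  (B4,L4):fails  (B4,L6):fails
Scope holds for no restrictor pair, so the sentence is true.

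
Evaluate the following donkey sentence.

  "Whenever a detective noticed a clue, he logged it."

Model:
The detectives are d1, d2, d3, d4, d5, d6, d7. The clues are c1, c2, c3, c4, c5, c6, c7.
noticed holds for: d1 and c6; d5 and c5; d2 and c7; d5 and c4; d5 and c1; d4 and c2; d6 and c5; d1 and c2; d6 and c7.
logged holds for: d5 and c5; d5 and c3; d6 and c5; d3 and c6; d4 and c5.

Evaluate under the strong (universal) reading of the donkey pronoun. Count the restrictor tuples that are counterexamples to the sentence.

"it" takes "a clue" as antecedent — a donkey pronoun bound across the clause boundary.
Strong reading: for every (d,c) with noticed(d,c), logged(d,c).
Restrictor pairs: (d1,c2) ✗  (d1,c6) ✗  (d2,c7) ✗  (d4,c2) ✗  (d5,c1) ✗  (d5,c4) ✗  (d5,c5) ✓  (d6,c5) ✓  (d6,c7) ✗
Counterexamples (restrictor pairs failing the scope): 7.

7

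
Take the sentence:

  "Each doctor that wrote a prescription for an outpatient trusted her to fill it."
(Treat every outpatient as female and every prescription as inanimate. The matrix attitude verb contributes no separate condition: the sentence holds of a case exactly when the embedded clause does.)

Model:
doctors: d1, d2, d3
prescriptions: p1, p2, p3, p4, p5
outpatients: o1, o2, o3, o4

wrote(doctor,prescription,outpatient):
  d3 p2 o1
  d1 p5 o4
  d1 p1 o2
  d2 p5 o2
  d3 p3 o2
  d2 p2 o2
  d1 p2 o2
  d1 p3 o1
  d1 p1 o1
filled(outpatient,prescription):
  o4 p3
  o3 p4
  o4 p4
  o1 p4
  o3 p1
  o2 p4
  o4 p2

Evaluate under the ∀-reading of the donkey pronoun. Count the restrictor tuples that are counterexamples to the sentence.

9

"her" takes "an outpatient" as antecedent and "it" takes "a prescription"; both are donkey pronouns co-varying with the restrictor.
Strong reading: for every (d,p,o) with wrote(d,p,o), filled(o,p).
Restrictor triples: (d1,p1,o1)→filled(o1,p1) ✗  (d1,p1,o2)→filled(o2,p1) ✗  (d1,p2,o2)→filled(o2,p2) ✗  (d1,p3,o1)→filled(o1,p3) ✗  (d1,p5,o4)→filled(o4,p5) ✗  (d2,p2,o2)→filled(o2,p2) ✗  (d2,p5,o2)→filled(o2,p5) ✗  (d3,p2,o1)→filled(o1,p2) ✗  (d3,p3,o2)→filled(o2,p3) ✗
Counterexamples (restrictor triples failing the scope): 9.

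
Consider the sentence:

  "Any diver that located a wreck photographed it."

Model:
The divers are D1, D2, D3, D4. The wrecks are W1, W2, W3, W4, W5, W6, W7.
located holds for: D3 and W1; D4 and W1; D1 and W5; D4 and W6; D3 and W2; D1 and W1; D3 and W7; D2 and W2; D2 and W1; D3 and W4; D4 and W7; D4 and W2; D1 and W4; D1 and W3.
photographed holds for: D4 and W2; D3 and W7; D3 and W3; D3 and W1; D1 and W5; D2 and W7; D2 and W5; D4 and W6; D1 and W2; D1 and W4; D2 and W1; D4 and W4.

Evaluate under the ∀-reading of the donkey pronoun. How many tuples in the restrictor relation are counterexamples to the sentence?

"it" takes "a wreck" as antecedent — a donkey pronoun bound across the clause boundary.
Strong reading: for every (d,w) with located(d,w), photographed(d,w).
Restrictor pairs: (D1,W1) ✗  (D1,W3) ✗  (D1,W4) ✓  (D1,W5) ✓  (D2,W1) ✓  (D2,W2) ✗  (D3,W1) ✓  (D3,W2) ✗  (D3,W4) ✗  (D3,W7) ✓  (D4,W1) ✗  (D4,W2) ✓  (D4,W6) ✓  (D4,W7) ✗
Counterexamples (restrictor pairs failing the scope): 7.

7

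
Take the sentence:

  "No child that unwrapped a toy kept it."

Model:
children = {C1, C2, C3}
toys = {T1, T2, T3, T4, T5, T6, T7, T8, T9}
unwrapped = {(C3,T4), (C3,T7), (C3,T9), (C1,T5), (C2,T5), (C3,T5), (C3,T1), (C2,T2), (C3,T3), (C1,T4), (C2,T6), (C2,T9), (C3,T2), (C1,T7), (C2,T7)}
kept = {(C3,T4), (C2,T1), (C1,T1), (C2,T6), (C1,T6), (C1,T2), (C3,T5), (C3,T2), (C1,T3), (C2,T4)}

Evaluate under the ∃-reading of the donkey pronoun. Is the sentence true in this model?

"it" takes "a toy" as antecedent — a donkey pronoun bound across the clause boundary.
Truth condition: for no (c,t) with unwrapped(c,t) does kept(c,t) hold.
Restrictor pairs — does the scope hold? (C1,T4):fails  (C1,T5):fails  (C1,T7):fails  (C2,T2):fails  (C2,T5):fails  (C2,T6):holds  (C2,T7):fails  (C2,T9):fails  (C3,T1):fails  (C3,T2):holds  (C3,T3):fails  (C3,T4):holds  (C3,T5):holds  (C3,T7):fails  (C3,T9):fails
Scope holds for 4 pair(s), so the sentence is false.

False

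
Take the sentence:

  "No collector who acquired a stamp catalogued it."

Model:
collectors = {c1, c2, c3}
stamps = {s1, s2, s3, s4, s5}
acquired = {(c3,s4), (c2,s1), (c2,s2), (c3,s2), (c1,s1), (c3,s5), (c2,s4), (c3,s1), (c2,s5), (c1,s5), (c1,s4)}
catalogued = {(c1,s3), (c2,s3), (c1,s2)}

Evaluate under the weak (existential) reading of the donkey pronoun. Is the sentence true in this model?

True

"it" takes "a stamp" as antecedent — a donkey pronoun bound across the clause boundary.
Truth condition: for no (c,s) with acquired(c,s) does catalogued(c,s) hold.
Restrictor pairs — does the scope hold? (c1,s1):fails  (c1,s4):fails  (c1,s5):fails  (c2,s1):fails  (c2,s2):fails  (c2,s4):fails  (c2,s5):fails  (c3,s1):fails  (c3,s2):fails  (c3,s4):fails  (c3,s5):fails
Scope holds for no restrictor pair, so the sentence is true.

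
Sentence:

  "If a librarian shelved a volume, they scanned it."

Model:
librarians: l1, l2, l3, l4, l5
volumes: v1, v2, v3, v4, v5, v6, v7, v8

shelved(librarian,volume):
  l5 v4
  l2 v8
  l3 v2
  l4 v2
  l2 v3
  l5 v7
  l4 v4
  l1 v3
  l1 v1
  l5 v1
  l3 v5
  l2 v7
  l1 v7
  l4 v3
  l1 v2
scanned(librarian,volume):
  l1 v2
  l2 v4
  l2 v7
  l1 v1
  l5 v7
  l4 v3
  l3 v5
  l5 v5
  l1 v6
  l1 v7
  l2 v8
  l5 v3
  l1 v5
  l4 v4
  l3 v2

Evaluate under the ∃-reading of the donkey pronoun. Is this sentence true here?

"it" takes "a volume" as antecedent — a donkey pronoun bound across the clause boundary.
Weak reading: every librarian l with some shelved-volume has at least one shelved-volume v such that scanned(l,v).
Per librarian: l1:✓  l2:✓  l3:✓  l4:✓  l5:✓
Every librarian in the restrictor has a witness.

True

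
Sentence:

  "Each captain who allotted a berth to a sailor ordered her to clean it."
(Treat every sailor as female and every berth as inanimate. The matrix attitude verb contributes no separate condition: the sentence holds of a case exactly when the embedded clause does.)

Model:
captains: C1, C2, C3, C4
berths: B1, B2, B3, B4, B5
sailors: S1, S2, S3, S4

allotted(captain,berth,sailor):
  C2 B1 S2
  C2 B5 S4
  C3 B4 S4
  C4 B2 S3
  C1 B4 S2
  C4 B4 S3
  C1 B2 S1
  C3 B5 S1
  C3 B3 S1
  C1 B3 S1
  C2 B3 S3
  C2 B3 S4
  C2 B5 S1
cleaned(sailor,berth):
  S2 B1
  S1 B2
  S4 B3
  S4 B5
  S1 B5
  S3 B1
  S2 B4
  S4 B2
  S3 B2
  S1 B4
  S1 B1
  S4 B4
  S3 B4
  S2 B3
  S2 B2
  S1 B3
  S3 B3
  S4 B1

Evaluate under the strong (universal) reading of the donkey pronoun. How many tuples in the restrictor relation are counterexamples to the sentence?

"her" takes "a sailor" as antecedent and "it" takes "a berth"; both are donkey pronouns co-varying with the restrictor.
Strong reading: for every (c,b,s) with allotted(c,b,s), cleaned(s,b).
Restrictor triples: (C1,B2,S1)→cleaned(S1,B2) ✓  (C1,B3,S1)→cleaned(S1,B3) ✓  (C1,B4,S2)→cleaned(S2,B4) ✓  (C2,B1,S2)→cleaned(S2,B1) ✓  (C2,B3,S3)→cleaned(S3,B3) ✓  (C2,B3,S4)→cleaned(S4,B3) ✓  (C2,B5,S1)→cleaned(S1,B5) ✓  (C2,B5,S4)→cleaned(S4,B5) ✓  (C3,B3,S1)→cleaned(S1,B3) ✓  (C3,B4,S4)→cleaned(S4,B4) ✓  (C3,B5,S1)→cleaned(S1,B5) ✓  (C4,B2,S3)→cleaned(S3,B2) ✓  (C4,B4,S3)→cleaned(S3,B4) ✓
Counterexamples (restrictor triples failing the scope): 0.

0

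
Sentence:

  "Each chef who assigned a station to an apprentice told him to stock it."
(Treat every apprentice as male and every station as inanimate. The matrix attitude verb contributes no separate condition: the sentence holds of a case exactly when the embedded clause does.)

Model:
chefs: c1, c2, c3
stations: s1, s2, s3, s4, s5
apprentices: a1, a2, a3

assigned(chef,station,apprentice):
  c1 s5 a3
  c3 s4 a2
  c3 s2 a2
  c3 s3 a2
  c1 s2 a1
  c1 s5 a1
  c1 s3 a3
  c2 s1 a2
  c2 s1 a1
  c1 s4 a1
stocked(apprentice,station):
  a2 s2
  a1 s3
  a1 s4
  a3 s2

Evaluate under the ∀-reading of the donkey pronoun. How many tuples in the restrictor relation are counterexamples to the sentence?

"him" takes "an apprentice" as antecedent and "it" takes "a station"; both are donkey pronouns co-varying with the restrictor.
Strong reading: for every (c,s,a) with assigned(c,s,a), stocked(a,s).
Restrictor triples: (c1,s2,a1)→stocked(a1,s2) ✗  (c1,s3,a3)→stocked(a3,s3) ✗  (c1,s4,a1)→stocked(a1,s4) ✓  (c1,s5,a1)→stocked(a1,s5) ✗  (c1,s5,a3)→stocked(a3,s5) ✗  (c2,s1,a1)→stocked(a1,s1) ✗  (c2,s1,a2)→stocked(a2,s1) ✗  (c3,s2,a2)→stocked(a2,s2) ✓  (c3,s3,a2)→stocked(a2,s3) ✗  (c3,s4,a2)→stocked(a2,s4) ✗
Counterexamples (restrictor triples failing the scope): 8.

8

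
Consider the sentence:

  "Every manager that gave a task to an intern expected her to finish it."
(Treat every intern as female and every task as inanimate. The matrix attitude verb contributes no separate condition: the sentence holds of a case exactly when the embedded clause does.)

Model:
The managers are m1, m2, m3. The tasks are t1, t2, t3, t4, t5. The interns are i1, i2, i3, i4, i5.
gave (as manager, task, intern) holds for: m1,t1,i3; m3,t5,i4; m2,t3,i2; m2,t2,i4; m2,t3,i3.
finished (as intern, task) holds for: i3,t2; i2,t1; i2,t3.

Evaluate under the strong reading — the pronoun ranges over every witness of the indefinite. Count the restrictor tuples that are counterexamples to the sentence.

4

"her" takes "an intern" as antecedent and "it" takes "a task"; both are donkey pronouns co-varying with the restrictor.
Strong reading: for every (m,t,i) with gave(m,t,i), finished(i,t).
Restrictor triples: (m1,t1,i3)→finished(i3,t1) ✗  (m2,t2,i4)→finished(i4,t2) ✗  (m2,t3,i2)→finished(i2,t3) ✓  (m2,t3,i3)→finished(i3,t3) ✗  (m3,t5,i4)→finished(i4,t5) ✗
Counterexamples (restrictor triples failing the scope): 4.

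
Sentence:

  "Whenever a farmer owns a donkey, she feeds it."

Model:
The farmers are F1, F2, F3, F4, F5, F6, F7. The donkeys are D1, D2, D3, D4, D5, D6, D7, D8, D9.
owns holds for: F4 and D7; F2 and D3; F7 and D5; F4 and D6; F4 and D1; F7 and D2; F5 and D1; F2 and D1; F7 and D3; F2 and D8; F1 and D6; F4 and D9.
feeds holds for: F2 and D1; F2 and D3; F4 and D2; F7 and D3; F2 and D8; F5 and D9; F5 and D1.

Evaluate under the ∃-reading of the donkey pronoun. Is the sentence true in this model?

False

"it" takes "a donkey" as antecedent — a donkey pronoun bound across the clause boundary.
Weak reading: every farmer f with some owns-donkey has at least one owns-donkey d such that feeds(f,d).
Per farmer: F1:✗  F2:✓  F4:✗  F5:✓  F7:✓
F1 has no witness among its owns-donkeys.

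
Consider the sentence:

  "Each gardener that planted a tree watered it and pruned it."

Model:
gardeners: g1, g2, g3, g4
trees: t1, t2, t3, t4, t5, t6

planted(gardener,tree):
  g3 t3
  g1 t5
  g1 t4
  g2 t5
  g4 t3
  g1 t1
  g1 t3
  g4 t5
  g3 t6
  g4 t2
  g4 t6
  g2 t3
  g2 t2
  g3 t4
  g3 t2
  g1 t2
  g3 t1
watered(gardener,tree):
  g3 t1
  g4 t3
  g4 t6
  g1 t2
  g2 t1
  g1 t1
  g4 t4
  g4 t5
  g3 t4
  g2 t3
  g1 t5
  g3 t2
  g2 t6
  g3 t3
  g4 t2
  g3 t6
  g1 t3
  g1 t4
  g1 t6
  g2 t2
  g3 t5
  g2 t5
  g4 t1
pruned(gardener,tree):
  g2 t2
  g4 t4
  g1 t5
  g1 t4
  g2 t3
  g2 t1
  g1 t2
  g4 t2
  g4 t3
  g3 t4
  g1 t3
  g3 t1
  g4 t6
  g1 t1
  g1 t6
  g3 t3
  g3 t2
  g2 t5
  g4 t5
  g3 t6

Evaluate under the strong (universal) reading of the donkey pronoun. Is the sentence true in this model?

True

"it" takes "a tree" as antecedent — a donkey pronoun bound across the clause boundary.
Strong reading: for every (g,t) with planted(g,t), watered(g,t) ∧ pruned(g,t).
Restrictor pairs: (g1,t1) ✓  (g1,t2) ✓  (g1,t3) ✓  (g1,t4) ✓  (g1,t5) ✓  (g2,t2) ✓  (g2,t3) ✓  (g2,t5) ✓  (g3,t1) ✓  (g3,t2) ✓  (g3,t3) ✓  (g3,t4) ✓  (g3,t6) ✓  (g4,t2) ✓  (g4,t3) ✓  (g4,t5) ✓  (g4,t6) ✓
Every restrictor pair satisfies the scope.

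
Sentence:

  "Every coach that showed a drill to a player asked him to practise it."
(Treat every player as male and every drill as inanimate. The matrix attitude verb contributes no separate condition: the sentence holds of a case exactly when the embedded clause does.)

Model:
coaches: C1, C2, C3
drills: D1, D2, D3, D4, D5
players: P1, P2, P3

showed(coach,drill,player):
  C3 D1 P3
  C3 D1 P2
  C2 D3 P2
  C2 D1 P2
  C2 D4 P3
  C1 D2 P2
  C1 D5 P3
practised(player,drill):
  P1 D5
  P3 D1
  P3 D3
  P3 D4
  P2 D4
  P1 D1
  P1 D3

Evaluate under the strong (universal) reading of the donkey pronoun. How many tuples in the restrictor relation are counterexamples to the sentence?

"him" takes "a player" as antecedent and "it" takes "a drill"; both are donkey pronouns co-varying with the restrictor.
Strong reading: for every (c,d,p) with showed(c,d,p), practised(p,d).
Restrictor triples: (C1,D2,P2)→practised(P2,D2) ✗  (C1,D5,P3)→practised(P3,D5) ✗  (C2,D1,P2)→practised(P2,D1) ✗  (C2,D3,P2)→practised(P2,D3) ✗  (C2,D4,P3)→practised(P3,D4) ✓  (C3,D1,P2)→practised(P2,D1) ✗  (C3,D1,P3)→practised(P3,D1) ✓
Counterexamples (restrictor triples failing the scope): 5.

5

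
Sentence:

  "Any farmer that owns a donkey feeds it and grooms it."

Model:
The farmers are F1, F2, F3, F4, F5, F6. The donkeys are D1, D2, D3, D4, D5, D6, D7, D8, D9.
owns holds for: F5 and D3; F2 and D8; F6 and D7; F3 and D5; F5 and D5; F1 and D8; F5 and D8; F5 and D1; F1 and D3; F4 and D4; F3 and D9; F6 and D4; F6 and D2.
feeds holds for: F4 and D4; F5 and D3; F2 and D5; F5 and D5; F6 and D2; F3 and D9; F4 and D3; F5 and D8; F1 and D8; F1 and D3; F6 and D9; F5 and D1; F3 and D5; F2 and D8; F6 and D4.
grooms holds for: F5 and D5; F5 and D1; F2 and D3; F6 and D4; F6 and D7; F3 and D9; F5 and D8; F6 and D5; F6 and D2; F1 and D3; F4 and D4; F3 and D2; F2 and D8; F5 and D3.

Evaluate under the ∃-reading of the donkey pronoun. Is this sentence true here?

"it" takes "a donkey" as antecedent — a donkey pronoun bound across the clause boundary.
Weak reading: every farmer f with some owns-donkey has at least one owns-donkey d such that feeds(f,d) ∧ grooms(f,d).
Per farmer: F1:✓  F2:✓  F3:✓  F4:✓  F5:✓  F6:✓
Every farmer in the restrictor has a witness.

True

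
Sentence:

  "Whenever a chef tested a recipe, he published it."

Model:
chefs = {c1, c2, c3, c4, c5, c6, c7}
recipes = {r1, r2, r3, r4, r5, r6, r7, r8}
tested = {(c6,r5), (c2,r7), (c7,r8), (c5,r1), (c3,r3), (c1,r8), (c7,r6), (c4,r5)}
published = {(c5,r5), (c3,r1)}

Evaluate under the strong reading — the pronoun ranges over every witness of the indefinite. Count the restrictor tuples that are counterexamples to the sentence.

"it" takes "a recipe" as antecedent — a donkey pronoun bound across the clause boundary.
Strong reading: for every (c,r) with tested(c,r), published(c,r).
Restrictor pairs: (c1,r8) ✗  (c2,r7) ✗  (c3,r3) ✗  (c4,r5) ✗  (c5,r1) ✗  (c6,r5) ✗  (c7,r6) ✗  (c7,r8) ✗
Counterexamples (restrictor pairs failing the scope): 8.

8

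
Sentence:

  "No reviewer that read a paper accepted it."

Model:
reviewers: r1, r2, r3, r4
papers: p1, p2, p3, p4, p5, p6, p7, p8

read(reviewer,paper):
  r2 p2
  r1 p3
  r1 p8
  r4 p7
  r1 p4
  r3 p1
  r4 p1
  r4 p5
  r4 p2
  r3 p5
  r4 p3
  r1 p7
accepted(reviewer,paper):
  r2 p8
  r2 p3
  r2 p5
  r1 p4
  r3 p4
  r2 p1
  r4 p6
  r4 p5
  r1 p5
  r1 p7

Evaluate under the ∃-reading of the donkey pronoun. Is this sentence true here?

"it" takes "a paper" as antecedent — a donkey pronoun bound across the clause boundary.
Truth condition: for no (r,p) with read(r,p) does accepted(r,p) hold.
Restrictor pairs — does the scope hold? (r1,p3):fails  (r1,p4):holds  (r1,p7):holds  (r1,p8):fails  (r2,p2):fails  (r3,p1):fails  (r3,p5):fails  (r4,p1):fails  (r4,p2):fails  (r4,p3):fails  (r4,p5):holds  (r4,p7):fails
Scope holds for 3 pair(s), so the sentence is false.

False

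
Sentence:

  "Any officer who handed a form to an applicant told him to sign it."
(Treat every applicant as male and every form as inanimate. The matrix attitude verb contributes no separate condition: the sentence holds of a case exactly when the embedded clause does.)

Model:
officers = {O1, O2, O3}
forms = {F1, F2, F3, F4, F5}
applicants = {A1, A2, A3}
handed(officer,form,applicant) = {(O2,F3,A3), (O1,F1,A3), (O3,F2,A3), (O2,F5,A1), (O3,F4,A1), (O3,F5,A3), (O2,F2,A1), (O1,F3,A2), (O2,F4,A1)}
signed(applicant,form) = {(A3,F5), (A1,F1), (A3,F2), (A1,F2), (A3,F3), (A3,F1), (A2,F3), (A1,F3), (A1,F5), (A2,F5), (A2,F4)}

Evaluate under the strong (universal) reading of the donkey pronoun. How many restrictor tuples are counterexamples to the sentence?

2

"him" takes "an applicant" as antecedent and "it" takes "a form"; both are donkey pronouns co-varying with the restrictor.
Strong reading: for every (o,f,a) with handed(o,f,a), signed(a,f).
Restrictor triples: (O1,F1,A3)→signed(A3,F1) ✓  (O1,F3,A2)→signed(A2,F3) ✓  (O2,F2,A1)→signed(A1,F2) ✓  (O2,F3,A3)→signed(A3,F3) ✓  (O2,F4,A1)→signed(A1,F4) ✗  (O2,F5,A1)→signed(A1,F5) ✓  (O3,F2,A3)→signed(A3,F2) ✓  (O3,F4,A1)→signed(A1,F4) ✗  (O3,F5,A3)→signed(A3,F5) ✓
Counterexamples (restrictor triples failing the scope): 2.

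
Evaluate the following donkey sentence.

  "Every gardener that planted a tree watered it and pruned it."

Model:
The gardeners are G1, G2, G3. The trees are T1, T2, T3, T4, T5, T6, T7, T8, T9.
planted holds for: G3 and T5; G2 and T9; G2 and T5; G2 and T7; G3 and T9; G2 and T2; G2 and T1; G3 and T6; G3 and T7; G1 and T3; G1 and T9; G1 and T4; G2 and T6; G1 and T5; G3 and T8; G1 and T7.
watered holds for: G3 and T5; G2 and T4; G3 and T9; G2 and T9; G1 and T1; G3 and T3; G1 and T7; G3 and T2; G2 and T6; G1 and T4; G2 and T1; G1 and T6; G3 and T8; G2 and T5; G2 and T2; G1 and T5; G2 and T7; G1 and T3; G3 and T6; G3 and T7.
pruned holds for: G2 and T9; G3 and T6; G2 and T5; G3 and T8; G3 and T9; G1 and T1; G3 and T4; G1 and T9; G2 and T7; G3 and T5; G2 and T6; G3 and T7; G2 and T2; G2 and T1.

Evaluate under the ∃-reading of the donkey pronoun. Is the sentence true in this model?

"it" takes "a tree" as antecedent — a donkey pronoun bound across the clause boundary.
Weak reading: every gardener g with some planted-tree has at least one planted-tree t such that watered(g,t) ∧ pruned(g,t).
Per gardener: G1:✗  G2:✓  G3:✓
G1 has no witness among its planted-trees.

False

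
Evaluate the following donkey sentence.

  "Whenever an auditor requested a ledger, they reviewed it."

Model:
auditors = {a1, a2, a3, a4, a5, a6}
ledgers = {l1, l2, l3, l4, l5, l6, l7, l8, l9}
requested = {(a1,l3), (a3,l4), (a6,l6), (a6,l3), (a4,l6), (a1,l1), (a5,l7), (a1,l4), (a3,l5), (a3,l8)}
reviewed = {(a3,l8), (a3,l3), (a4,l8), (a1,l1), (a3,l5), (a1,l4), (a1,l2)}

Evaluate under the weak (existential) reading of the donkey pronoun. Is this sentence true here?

False

"it" takes "a ledger" as antecedent — a donkey pronoun bound across the clause boundary.
Weak reading: every auditor a with some requested-ledger has at least one requested-ledger l such that reviewed(a,l).
Per auditor: a1:✓  a3:✓  a4:✗  a5:✗  a6:✗
a4 has no witness among its requested-ledgers.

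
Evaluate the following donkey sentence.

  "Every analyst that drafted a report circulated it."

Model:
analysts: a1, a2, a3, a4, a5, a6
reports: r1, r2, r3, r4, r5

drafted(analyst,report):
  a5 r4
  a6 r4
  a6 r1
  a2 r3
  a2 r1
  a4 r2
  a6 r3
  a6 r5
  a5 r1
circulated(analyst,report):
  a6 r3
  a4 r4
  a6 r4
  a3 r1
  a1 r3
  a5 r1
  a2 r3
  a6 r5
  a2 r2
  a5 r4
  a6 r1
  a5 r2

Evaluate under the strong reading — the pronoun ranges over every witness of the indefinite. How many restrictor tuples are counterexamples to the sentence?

2

"it" takes "a report" as antecedent — a donkey pronoun bound across the clause boundary.
Strong reading: for every (a,r) with drafted(a,r), circulated(a,r).
Restrictor pairs: (a2,r1) ✗  (a2,r3) ✓  (a4,r2) ✗  (a5,r1) ✓  (a5,r4) ✓  (a6,r1) ✓  (a6,r3) ✓  (a6,r4) ✓  (a6,r5) ✓
Counterexamples (restrictor pairs failing the scope): 2.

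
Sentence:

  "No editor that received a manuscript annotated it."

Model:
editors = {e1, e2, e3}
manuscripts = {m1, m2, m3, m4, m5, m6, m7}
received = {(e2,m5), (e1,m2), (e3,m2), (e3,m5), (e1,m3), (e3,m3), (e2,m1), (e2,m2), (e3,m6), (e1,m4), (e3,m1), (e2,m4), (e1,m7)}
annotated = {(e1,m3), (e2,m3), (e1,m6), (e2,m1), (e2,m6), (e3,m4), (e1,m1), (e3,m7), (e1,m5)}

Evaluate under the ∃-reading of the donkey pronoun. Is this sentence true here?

False

"it" takes "a manuscript" as antecedent — a donkey pronoun bound across the clause boundary.
Truth condition: for no (e,m) with received(e,m) does annotated(e,m) hold.
Restrictor pairs — does the scope hold? (e1,m2):fails  (e1,m3):holds  (e1,m4):fails  (e1,m7):fails  (e2,m1):holds  (e2,m2):fails  (e2,m4):fails  (e2,m5):fails  (e3,m1):fails  (e3,m2):fails  (e3,m3):fails  (e3,m5):fails  (e3,m6):fails
Scope holds for 2 pair(s), so the sentence is false.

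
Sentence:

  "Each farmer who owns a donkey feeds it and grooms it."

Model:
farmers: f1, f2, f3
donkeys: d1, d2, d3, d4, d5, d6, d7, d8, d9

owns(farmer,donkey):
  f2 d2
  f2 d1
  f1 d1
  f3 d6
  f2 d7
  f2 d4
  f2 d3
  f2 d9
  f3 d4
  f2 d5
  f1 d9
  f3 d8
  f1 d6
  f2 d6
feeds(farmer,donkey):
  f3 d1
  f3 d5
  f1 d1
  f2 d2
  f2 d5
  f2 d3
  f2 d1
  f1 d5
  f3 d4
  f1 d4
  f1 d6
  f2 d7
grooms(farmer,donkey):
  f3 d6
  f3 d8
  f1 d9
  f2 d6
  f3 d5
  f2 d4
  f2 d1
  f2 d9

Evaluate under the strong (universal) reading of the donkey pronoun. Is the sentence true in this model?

False

"it" takes "a donkey" as antecedent — a donkey pronoun bound across the clause boundary.
Strong reading: for every (f,d) with owns(f,d), feeds(f,d) ∧ grooms(f,d).
Restrictor pairs: (f1,d1) ✗  (f1,d6) ✗  (f1,d9) ✗  (f2,d1) ✓  (f2,d2) ✗  (f2,d3) ✗  (f2,d4) ✗  (f2,d5) ✗  (f2,d6) ✗  (f2,d7) ✗  (f2,d9) ✗  (f3,d4) ✗  (f3,d6) ✗  (f3,d8) ✗
Counterexample: (f1,d1) is in owns but fails the scope.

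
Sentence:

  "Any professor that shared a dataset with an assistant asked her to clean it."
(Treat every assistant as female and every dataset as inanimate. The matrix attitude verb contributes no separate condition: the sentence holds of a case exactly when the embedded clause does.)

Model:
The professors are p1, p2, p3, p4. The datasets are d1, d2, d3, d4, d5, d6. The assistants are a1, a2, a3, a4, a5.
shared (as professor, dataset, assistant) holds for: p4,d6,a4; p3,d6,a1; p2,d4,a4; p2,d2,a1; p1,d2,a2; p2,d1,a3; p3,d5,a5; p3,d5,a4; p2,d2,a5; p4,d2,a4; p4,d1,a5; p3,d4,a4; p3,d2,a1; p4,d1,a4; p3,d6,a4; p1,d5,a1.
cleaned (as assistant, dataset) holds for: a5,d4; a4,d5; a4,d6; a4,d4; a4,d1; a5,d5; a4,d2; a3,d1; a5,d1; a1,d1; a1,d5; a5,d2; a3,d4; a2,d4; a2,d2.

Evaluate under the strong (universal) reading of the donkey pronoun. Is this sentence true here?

False

"her" takes "an assistant" as antecedent and "it" takes "a dataset"; both are donkey pronouns co-varying with the restrictor.
Strong reading: for every (p,d,a) with shared(p,d,a), cleaned(a,d).
Restrictor triples: (p1,d2,a2)→cleaned(a2,d2) ✓  (p1,d5,a1)→cleaned(a1,d5) ✓  (p2,d1,a3)→cleaned(a3,d1) ✓  (p2,d2,a1)→cleaned(a1,d2) ✗  (p2,d2,a5)→cleaned(a5,d2) ✓  (p2,d4,a4)→cleaned(a4,d4) ✓  (p3,d2,a1)→cleaned(a1,d2) ✗  (p3,d4,a4)→cleaned(a4,d4) ✓  (p3,d5,a4)→cleaned(a4,d5) ✓  (p3,d5,a5)→cleaned(a5,d5) ✓  (p3,d6,a1)→cleaned(a1,d6) ✗  (p3,d6,a4)→cleaned(a4,d6) ✓  (p4,d1,a4)→cleaned(a4,d1) ✓  (p4,d1,a5)→cleaned(a5,d1) ✓  (p4,d2,a4)→cleaned(a4,d2) ✓  (p4,d6,a4)→cleaned(a4,d6) ✓
Counterexample: (p2,d2,a1) — cleaned(a1,d2) does not hold.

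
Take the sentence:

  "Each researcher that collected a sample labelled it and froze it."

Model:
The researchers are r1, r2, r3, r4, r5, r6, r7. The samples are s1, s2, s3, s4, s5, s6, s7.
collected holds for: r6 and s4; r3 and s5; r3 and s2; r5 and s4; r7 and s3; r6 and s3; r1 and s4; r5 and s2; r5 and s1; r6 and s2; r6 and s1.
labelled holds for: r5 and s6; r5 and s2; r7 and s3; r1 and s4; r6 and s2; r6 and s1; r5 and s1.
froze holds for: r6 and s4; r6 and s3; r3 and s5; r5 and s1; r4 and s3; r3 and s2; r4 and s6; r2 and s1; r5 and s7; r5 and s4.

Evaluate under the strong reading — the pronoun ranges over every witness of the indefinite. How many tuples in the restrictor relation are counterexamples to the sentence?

10

"it" takes "a sample" as antecedent — a donkey pronoun bound across the clause boundary.
Strong reading: for every (r,s) with collected(r,s), labelled(r,s) ∧ froze(r,s).
Restrictor pairs: (r1,s4) ✗  (r3,s2) ✗  (r3,s5) ✗  (r5,s1) ✓  (r5,s2) ✗  (r5,s4) ✗  (r6,s1) ✗  (r6,s2) ✗  (r6,s3) ✗  (r6,s4) ✗  (r7,s3) ✗
Counterexamples (restrictor pairs failing the scope): 10.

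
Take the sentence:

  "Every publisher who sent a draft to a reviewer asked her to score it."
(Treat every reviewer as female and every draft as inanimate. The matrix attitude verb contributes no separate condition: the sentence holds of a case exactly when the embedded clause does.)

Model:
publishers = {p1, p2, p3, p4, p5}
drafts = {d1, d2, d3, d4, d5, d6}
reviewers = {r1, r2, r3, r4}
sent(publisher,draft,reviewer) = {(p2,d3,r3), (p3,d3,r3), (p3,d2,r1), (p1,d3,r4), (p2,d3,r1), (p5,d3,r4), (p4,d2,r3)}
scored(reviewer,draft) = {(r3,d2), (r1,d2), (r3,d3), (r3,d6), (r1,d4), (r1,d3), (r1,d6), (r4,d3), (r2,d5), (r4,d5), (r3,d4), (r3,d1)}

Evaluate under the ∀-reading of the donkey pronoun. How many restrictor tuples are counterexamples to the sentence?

"her" takes "a reviewer" as antecedent and "it" takes "a draft"; both are donkey pronouns co-varying with the restrictor.
Strong reading: for every (p,d,r) with sent(p,d,r), scored(r,d).
Restrictor triples: (p1,d3,r4)→scored(r4,d3) ✓  (p2,d3,r1)→scored(r1,d3) ✓  (p2,d3,r3)→scored(r3,d3) ✓  (p3,d2,r1)→scored(r1,d2) ✓  (p3,d3,r3)→scored(r3,d3) ✓  (p4,d2,r3)→scored(r3,d2) ✓  (p5,d3,r4)→scored(r4,d3) ✓
Counterexamples (restrictor triples failing the scope): 0.

0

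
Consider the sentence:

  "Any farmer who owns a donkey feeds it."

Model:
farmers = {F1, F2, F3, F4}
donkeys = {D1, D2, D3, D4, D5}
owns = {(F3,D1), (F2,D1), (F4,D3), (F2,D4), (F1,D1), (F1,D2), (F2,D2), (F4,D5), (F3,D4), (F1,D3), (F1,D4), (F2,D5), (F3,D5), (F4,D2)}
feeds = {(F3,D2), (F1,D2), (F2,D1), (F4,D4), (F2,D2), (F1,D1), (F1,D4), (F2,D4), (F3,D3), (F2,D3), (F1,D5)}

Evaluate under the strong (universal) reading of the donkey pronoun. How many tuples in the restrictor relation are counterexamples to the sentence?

"it" takes "a donkey" as antecedent — a donkey pronoun bound across the clause boundary.
Strong reading: for every (f,d) with owns(f,d), feeds(f,d).
Restrictor pairs: (F1,D1) ✓  (F1,D2) ✓  (F1,D3) ✗  (F1,D4) ✓  (F2,D1) ✓  (F2,D2) ✓  (F2,D4) ✓  (F2,D5) ✗  (F3,D1) ✗  (F3,D4) ✗  (F3,D5) ✗  (F4,D2) ✗  (F4,D3) ✗  (F4,D5) ✗
Counterexamples (restrictor pairs failing the scope): 8.

8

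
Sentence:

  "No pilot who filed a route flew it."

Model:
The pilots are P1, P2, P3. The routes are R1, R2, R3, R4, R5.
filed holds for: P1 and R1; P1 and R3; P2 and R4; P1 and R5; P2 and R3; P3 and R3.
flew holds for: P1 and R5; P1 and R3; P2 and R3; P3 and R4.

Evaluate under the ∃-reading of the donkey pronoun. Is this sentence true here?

"it" takes "a route" as antecedent — a donkey pronoun bound across the clause boundary.
Truth condition: for no (p,r) with filed(p,r) does flew(p,r) hold.
Restrictor pairs — does the scope hold? (P1,R1):fails  (P1,R3):holds  (P1,R5):holds  (P2,R3):holds  (P2,R4):fails  (P3,R3):fails
Scope holds for 3 pair(s), so the sentence is false.

False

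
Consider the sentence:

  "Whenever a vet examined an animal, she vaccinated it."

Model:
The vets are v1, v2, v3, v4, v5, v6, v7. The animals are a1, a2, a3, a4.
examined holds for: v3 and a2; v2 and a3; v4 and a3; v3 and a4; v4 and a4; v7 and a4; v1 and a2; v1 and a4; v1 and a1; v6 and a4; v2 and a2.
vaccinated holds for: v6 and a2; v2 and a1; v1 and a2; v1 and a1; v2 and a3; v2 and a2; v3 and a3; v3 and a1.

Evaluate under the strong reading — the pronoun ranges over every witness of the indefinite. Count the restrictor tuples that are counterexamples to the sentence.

"it" takes "an animal" as antecedent — a donkey pronoun bound across the clause boundary.
Strong reading: for every (v,a) with examined(v,a), vaccinated(v,a).
Restrictor pairs: (v1,a1) ✓  (v1,a2) ✓  (v1,a4) ✗  (v2,a2) ✓  (v2,a3) ✓  (v3,a2) ✗  (v3,a4) ✗  (v4,a3) ✗  (v4,a4) ✗  (v6,a4) ✗  (v7,a4) ✗
Counterexamples (restrictor pairs failing the scope): 7.

7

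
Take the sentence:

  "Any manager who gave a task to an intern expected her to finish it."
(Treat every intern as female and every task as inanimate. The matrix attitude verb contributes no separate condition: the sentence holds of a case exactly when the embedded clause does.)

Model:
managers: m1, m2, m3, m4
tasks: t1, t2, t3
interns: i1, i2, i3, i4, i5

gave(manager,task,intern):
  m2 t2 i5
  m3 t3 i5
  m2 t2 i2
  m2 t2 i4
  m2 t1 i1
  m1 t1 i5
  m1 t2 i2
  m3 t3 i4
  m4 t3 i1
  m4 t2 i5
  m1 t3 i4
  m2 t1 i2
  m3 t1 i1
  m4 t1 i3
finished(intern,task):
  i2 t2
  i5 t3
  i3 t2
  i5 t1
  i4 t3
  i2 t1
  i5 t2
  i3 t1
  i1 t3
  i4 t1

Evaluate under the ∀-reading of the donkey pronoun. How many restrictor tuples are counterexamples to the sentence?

3

"her" takes "an intern" as antecedent and "it" takes "a task"; both are donkey pronouns co-varying with the restrictor.
Strong reading: for every (m,t,i) with gave(m,t,i), finished(i,t).
Restrictor triples: (m1,t1,i5)→finished(i5,t1) ✓  (m1,t2,i2)→finished(i2,t2) ✓  (m1,t3,i4)→finished(i4,t3) ✓  (m2,t1,i1)→finished(i1,t1) ✗  (m2,t1,i2)→finished(i2,t1) ✓  (m2,t2,i2)→finished(i2,t2) ✓  (m2,t2,i4)→finished(i4,t2) ✗  (m2,t2,i5)→finished(i5,t2) ✓  (m3,t1,i1)→finished(i1,t1) ✗  (m3,t3,i4)→finished(i4,t3) ✓  (m3,t3,i5)→finished(i5,t3) ✓  (m4,t1,i3)→finished(i3,t1) ✓  (m4,t2,i5)→finished(i5,t2) ✓  (m4,t3,i1)→finished(i1,t3) ✓
Counterexamples (restrictor triples failing the scope): 3.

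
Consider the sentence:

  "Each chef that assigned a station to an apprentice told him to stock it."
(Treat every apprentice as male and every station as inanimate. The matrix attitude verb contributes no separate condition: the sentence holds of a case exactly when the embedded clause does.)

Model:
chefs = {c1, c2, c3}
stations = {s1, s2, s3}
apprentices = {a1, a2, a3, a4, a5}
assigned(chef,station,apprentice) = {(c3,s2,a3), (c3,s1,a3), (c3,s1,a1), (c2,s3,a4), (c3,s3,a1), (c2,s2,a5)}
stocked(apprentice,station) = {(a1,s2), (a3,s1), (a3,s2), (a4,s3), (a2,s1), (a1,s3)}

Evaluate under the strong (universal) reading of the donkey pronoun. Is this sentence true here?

"him" takes "an apprentice" as antecedent and "it" takes "a station"; both are donkey pronouns co-varying with the restrictor.
Strong reading: for every (c,s,a) with assigned(c,s,a), stocked(a,s).
Restrictor triples: (c2,s2,a5)→stocked(a5,s2) ✗  (c2,s3,a4)→stocked(a4,s3) ✓  (c3,s1,a1)→stocked(a1,s1) ✗  (c3,s1,a3)→stocked(a3,s1) ✓  (c3,s2,a3)→stocked(a3,s2) ✓  (c3,s3,a1)→stocked(a1,s3) ✓
Counterexample: (c2,s2,a5) — stocked(a5,s2) does not hold.

False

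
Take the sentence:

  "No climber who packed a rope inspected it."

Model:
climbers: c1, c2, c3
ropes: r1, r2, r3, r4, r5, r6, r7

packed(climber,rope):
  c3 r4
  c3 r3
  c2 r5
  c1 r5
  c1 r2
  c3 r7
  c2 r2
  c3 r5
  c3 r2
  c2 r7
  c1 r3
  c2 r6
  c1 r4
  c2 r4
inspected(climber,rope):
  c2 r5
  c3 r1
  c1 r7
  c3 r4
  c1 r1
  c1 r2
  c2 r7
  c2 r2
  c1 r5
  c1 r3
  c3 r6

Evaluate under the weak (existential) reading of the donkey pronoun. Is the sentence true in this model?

False

"it" takes "a rope" as antecedent — a donkey pronoun bound across the clause boundary.
Truth condition: for no (c,r) with packed(c,r) does inspected(c,r) hold.
Restrictor pairs — does the scope hold? (c1,r2):holds  (c1,r3):holds  (c1,r4):fails  (c1,r5):holds  (c2,r2):holds  (c2,r4):fails  (c2,r5):holds  (c2,r6):fails  (c2,r7):holds  (c3,r2):fails  (c3,r3):fails  (c3,r4):holds  (c3,r5):fails  (c3,r7):fails
Scope holds for 7 pair(s), so the sentence is false.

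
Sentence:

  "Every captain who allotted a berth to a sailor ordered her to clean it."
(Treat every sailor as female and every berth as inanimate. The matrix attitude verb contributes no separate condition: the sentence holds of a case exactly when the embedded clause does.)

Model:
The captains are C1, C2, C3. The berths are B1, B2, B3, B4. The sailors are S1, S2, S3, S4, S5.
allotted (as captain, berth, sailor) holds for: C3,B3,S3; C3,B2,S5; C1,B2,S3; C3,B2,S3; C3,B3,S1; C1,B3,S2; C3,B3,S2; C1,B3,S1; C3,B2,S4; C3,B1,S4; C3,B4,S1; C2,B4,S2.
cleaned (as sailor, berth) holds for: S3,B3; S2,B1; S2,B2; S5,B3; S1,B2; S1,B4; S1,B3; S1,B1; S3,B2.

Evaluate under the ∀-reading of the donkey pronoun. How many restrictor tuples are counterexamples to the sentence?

6

"her" takes "a sailor" as antecedent and "it" takes "a berth"; both are donkey pronouns co-varying with the restrictor.
Strong reading: for every (c,b,s) with allotted(c,b,s), cleaned(s,b).
Restrictor triples: (C1,B2,S3)→cleaned(S3,B2) ✓  (C1,B3,S1)→cleaned(S1,B3) ✓  (C1,B3,S2)→cleaned(S2,B3) ✗  (C2,B4,S2)→cleaned(S2,B4) ✗  (C3,B1,S4)→cleaned(S4,B1) ✗  (C3,B2,S3)→cleaned(S3,B2) ✓  (C3,B2,S4)→cleaned(S4,B2) ✗  (C3,B2,S5)→cleaned(S5,B2) ✗  (C3,B3,S1)→cleaned(S1,B3) ✓  (C3,B3,S2)→cleaned(S2,B3) ✗  (C3,B3,S3)→cleaned(S3,B3) ✓  (C3,B4,S1)→cleaned(S1,B4) ✓
Counterexamples (restrictor triples failing the scope): 6.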